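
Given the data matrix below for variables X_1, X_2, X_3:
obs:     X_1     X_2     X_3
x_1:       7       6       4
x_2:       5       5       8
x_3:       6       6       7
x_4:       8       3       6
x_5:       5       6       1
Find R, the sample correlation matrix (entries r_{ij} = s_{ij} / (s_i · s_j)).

Step 1 — column means:
  mean(X_1) = (7 + 5 + 6 + 8 + 5) / 5 = 31/5 = 6.2
  mean(X_2) = (6 + 5 + 6 + 3 + 6) / 5 = 26/5 = 5.2
  mean(X_3) = (4 + 8 + 7 + 6 + 1) / 5 = 26/5 = 5.2

Step 2 — sample variances and covariances s[i,j] = (1/(n-1)) · Σ_k (x_{k,i} - mean_i) · (x_{k,j} - mean_j), with n-1 = 4:
  s[X_1,X_1] = ((0.8)·(0.8) + (-1.2)·(-1.2) + (-0.2)·(-0.2) + (1.8)·(1.8) + (-1.2)·(-1.2)) / 4 = 6.8/4 = 1.7
  s[X_1,X_2] = ((0.8)·(0.8) + (-1.2)·(-0.2) + (-0.2)·(0.8) + (1.8)·(-2.2) + (-1.2)·(0.8)) / 4 = -4.2/4 = -1.05
  s[X_1,X_3] = ((0.8)·(-1.2) + (-1.2)·(2.8) + (-0.2)·(1.8) + (1.8)·(0.8) + (-1.2)·(-4.2)) / 4 = 1.8/4 = 0.45
  s[X_2,X_2] = ((0.8)·(0.8) + (-0.2)·(-0.2) + (0.8)·(0.8) + (-2.2)·(-2.2) + (0.8)·(0.8)) / 4 = 6.8/4 = 1.7
  s[X_2,X_3] = ((0.8)·(-1.2) + (-0.2)·(2.8) + (0.8)·(1.8) + (-2.2)·(0.8) + (0.8)·(-4.2)) / 4 = -5.2/4 = -1.3
  s[X_3,X_3] = ((-1.2)·(-1.2) + (2.8)·(2.8) + (1.8)·(1.8) + (0.8)·(0.8) + (-4.2)·(-4.2)) / 4 = 30.8/4 = 7.7
  Sample standard deviations s_i = √(s[i,i]):
  s(X_1) = √(1.7) = 1.3038
  s(X_2) = √(1.7) = 1.3038
  s(X_3) = √(7.7) = 2.7749

Step 3 — r_{ij} = s_{ij} / (s_i · s_j):
  r[X_1,X_1] = 1 (diagonal).
  r[X_1,X_2] = -1.05 / (1.3038 · 1.3038) = -1.05 / 1.7 = -0.6176
  r[X_1,X_3] = 0.45 / (1.3038 · 2.7749) = 0.45 / 3.618 = 0.1244
  r[X_2,X_2] = 1 (diagonal).
  r[X_2,X_3] = -1.3 / (1.3038 · 2.7749) = -1.3 / 3.618 = -0.3593
  r[X_3,X_3] = 1 (diagonal).

R is symmetric with unit diagonal. Assembling:

R = [[1, -0.6176, 0.1244],
 [-0.6176, 1, -0.3593],
 [0.1244, -0.3593, 1]]


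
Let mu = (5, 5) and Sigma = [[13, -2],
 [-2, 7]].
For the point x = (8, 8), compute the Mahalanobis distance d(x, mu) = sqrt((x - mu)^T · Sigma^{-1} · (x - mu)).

Step 1 — centre the observation: (x - mu) = (3, 3).

Step 2 — invert Sigma. det(Sigma) = 13·7 - (-2)² = 87.
  Sigma^{-1} = (1/det) · [[d, -b], [-b, a]] = [[0.0805, 0.023],
 [0.023, 0.1494]].

Step 3 — form the quadratic (x - mu)^T · Sigma^{-1} · (x - mu):
  Sigma^{-1} · (x - mu) = (0.3103, 0.5172).
  (x - mu)^T · [Sigma^{-1} · (x - mu)] = (3)·(0.3103) + (3)·(0.5172) = 2.4828.

Step 4 — take square root: d = √(2.4828) ≈ 1.5757.

d(x, mu) = √(2.4828) ≈ 1.5757


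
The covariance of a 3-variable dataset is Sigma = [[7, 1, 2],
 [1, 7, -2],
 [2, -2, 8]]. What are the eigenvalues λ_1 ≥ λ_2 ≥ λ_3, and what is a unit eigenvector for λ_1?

Step 1 — characteristic polynomial p(λ) = det(λI - Sigma) = λ³ - tr·λ² + c_1·λ - det, where tr = trace, c_1 = sum of the principal 2×2 minors, det = det(Sigma):
  tr = 7 + 7 + 8 = 22,
  c_1 = (7·7 - (1)²) + (7·8 - (2)²) + (7·8 - (-2)²) = 48 + 52 + 52 = 152,
  det = 7·(7·8 - (-2)²) - (1)·((1)·8 - (-2)·(2)) + (2)·((1)·(-2) - 7·(2)) = 7·(52) - (1)·(12) + (2)·(-16) = 320.
  So p(λ) = λ³ - 22λ² + 152λ - 320.
Step 2 — look for an integer root (rational root theorem: any rational root is an integer divisor of 320). Testing λ = 4:
  p(4) = 64 - 352 + 608 - 320 = 0  ✓
  Dividing out (λ - 4): p(λ) = (λ - 4)(λ² - 18λ + 80).
Step 3 — remaining eigenvalues from the quadratic λ² - 18λ + 80 = 0:
  Δ = 18² - 4·80 = 324 - 320 = 4,  λ = (18 ± √4)/2 = (18 ± 2)/2 = 10 or 8.
  Sorted: λ_1 = 10,  λ_2 = 8,  λ_3 = 4  (check: sum = 22 = tr ✓).

Step 4 — unit eigenvector for λ_1 = 10: v spans the null space of (Sigma - λ_1 I), whose rows are
  r_1 = (-3, 1, 2),  r_2 = (1, -3, -2),  r_3 = (2, -2, -2).
  v is orthogonal to every row, so take v ∝ r_1 × r_2 = ((1)·(-2) - (2)·(-3), (2)·(1) - (-3)·(-2), (-3)·(-3) - (1)·(1)) = (4, -4, 8).
  Rescale (divide by 4): u = (1, -1, 2).
  ||u|| = √((1)² + (-1)² + (2)²) = √(6) ≈ 2.4495,  v_1 = u/||u|| ≈ (0.4082, -0.4082, 0.8165) (||v_1|| = 1).

λ_1 = 10,  λ_2 = 8,  λ_3 = 4;  v_1 ≈ (0.4082, -0.4082, 0.8165)


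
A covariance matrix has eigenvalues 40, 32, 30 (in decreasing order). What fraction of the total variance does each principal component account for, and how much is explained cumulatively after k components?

Step 1 — total variance = trace(Sigma) = Σ λ_i = 40 + 32 + 30 = 102.

Step 2 — fraction explained by component i = λ_i / Σ λ:
  PC1: 40/102 = 0.3922
  PC2: 32/102 = 0.3137
  PC3: 30/102 = 0.2941

Step 3 — cumulative fraction after k components = (λ_1 + ... + λ_k) / Σ λ:
  k = 1: 40/102 = 0.3922
  k = 2: (40 + 32)/102 = 72/102 = 0.7059
  k = 3: (40 + 32 + 30)/102 = 102/102 = 1

Summary (fraction, with percent):

explained: PC1 0.3922 (39.22%), PC2 0.3137 (31.37%), PC3 0.2941 (29.41%);  cumulative: 0.3922, 0.7059, 1


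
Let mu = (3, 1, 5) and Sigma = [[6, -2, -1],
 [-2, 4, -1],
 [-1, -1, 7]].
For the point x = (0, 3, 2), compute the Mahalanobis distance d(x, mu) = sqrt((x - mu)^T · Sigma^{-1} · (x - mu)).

Step 1 — centre the observation: (x - mu) = (-3, 2, -3).

Step 2 — invert Sigma (cofactor / det for 3×3, or solve directly):
  Sigma^{-1} = [[0.2143, 0.119, 0.0476],
 [0.119, 0.3254, 0.0635],
 [0.0476, 0.0635, 0.1587]].

Step 3 — form the quadratic (x - mu)^T · Sigma^{-1} · (x - mu):
  Sigma^{-1} · (x - mu) = (-0.5476, 0.1032, -0.4921).
  (x - mu)^T · [Sigma^{-1} · (x - mu)] = (-3)·(-0.5476) + (2)·(0.1032) + (-3)·(-0.4921) = 3.3254.

Step 4 — take square root: d = √(3.3254) ≈ 1.8236.

d(x, mu) = √(3.3254) ≈ 1.8236


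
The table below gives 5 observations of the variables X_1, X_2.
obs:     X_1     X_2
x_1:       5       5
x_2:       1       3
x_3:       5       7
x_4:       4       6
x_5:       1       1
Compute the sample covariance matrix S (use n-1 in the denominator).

Step 1 — column means:
  mean(X_1) = (5 + 1 + 5 + 4 + 1) / 5 = 16/5 = 3.2
  mean(X_2) = (5 + 3 + 7 + 6 + 1) / 5 = 22/5 = 4.4

Step 2 — sample covariance S[i,j] = (1/(n-1)) · Σ_k (x_{k,i} - mean_i) · (x_{k,j} - mean_j), with n-1 = 4.
  S[X_1,X_1] = ((1.8)·(1.8) + (-2.2)·(-2.2) + (1.8)·(1.8) + (0.8)·(0.8) + (-2.2)·(-2.2)) / 4 = 16.8/4 = 4.2
  S[X_1,X_2] = ((1.8)·(0.6) + (-2.2)·(-1.4) + (1.8)·(2.6) + (0.8)·(1.6) + (-2.2)·(-3.4)) / 4 = 17.6/4 = 4.4
  S[X_2,X_2] = ((0.6)·(0.6) + (-1.4)·(-1.4) + (2.6)·(2.6) + (1.6)·(1.6) + (-3.4)·(-3.4)) / 4 = 23.2/4 = 5.8

S is symmetric (S[j,i] = S[i,j]). Assembling:

S = [[4.2, 4.4],
 [4.4, 5.8]]


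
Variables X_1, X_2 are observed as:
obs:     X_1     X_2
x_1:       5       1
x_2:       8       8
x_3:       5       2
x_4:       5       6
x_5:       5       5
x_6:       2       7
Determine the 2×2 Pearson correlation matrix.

Step 1 — column means:
  mean(X_1) = (5 + 8 + 5 + 5 + 5 + 2) / 6 = 30/6 = 5
  mean(X_2) = (1 + 8 + 2 + 6 + 5 + 7) / 6 = 29/6 = 4.8333

Step 2 — sample variances and covariances s[i,j] = (1/(n-1)) · Σ_k (x_{k,i} - mean_i) · (x_{k,j} - mean_j), with n-1 = 5:
  s[X_1,X_1] = ((0)·(0) + (3)·(3) + (0)·(0) + (0)·(0) + (0)·(0) + (-3)·(-3)) / 5 = 18/5 = 3.6
  s[X_1,X_2] = ((0)·(-3.8333) + (3)·(3.1667) + (0)·(-2.8333) + (0)·(1.1667) + (0)·(0.1667) + (-3)·(2.1667)) / 5 = 3/5 = 0.6
  s[X_2,X_2] = ((-3.8333)·(-3.8333) + (3.1667)·(3.1667) + (-2.8333)·(-2.8333) + (1.1667)·(1.1667) + (0.1667)·(0.1667) + (2.1667)·(2.1667)) / 5 = 38.8333/5 = 7.7667
  Sample standard deviations s_i = √(s[i,i]):
  s(X_1) = √(3.6) = 1.8974
  s(X_2) = √(7.7667) = 2.7869

Step 3 — r_{ij} = s_{ij} / (s_i · s_j):
  r[X_1,X_1] = 1 (diagonal).
  r[X_1,X_2] = 0.6 / (1.8974 · 2.7869) = 0.6 / 5.2877 = 0.1135
  r[X_2,X_2] = 1 (diagonal).

R is symmetric with unit diagonal. Assembling:

R = [[1, 0.1135],
 [0.1135, 1]]


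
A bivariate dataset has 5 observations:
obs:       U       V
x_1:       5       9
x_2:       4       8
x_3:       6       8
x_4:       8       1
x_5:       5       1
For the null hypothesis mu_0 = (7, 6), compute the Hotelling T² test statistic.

Step 1 — sample mean vector:
  mean(U) = (5 + 4 + 6 + 8 + 5) / 5 = 28/5 = 5.6
  mean(V) = (9 + 8 + 8 + 1 + 1) / 5 = 27/5 = 5.4
  x̄ = (5.6, 5.4),  deviation x̄ - mu_0 = (5.6, 5.4) - (7, 6) = (-1.4, -0.6).

Step 2 — sample covariance matrix, S[i,j] = (1/(n-1)) · Σ_k (x_{k,i} - mean_i) · (x_{k,j} - mean_j), divisor n-1 = 4:
  S[U,U] = ((-0.6)·(-0.6) + (-1.6)·(-1.6) + (0.4)·(0.4) + (2.4)·(2.4) + (-0.6)·(-0.6)) / 4 = 9.2/4 = 2.3
  S[U,V] = ((-0.6)·(3.6) + (-1.6)·(2.6) + (0.4)·(2.6) + (2.4)·(-4.4) + (-0.6)·(-4.4)) / 4 = -13.2/4 = -3.3
  S[V,V] = ((3.6)·(3.6) + (2.6)·(2.6) + (2.6)·(2.6) + (-4.4)·(-4.4) + (-4.4)·(-4.4)) / 4 = 65.2/4 = 16.3
  S = [[2.3, -3.3],
 [-3.3, 16.3]].

Step 3 — invert S. det(S) = 2.3·16.3 - (-3.3)² = 26.6.
  S^{-1} = (1/det) · [[d, -b], [-b, a]] = [[0.6128, 0.1241],
 [0.1241, 0.0865]].

Step 4 — quadratic form (x̄ - mu_0)^T · S^{-1} · (x̄ - mu_0):
  S^{-1} · (x̄ - mu_0) = (-0.9323, -0.2256),
  (x̄ - mu_0)^T · [...] = (-1.4)·(-0.9323) + (-0.6)·(-0.2256) = 1.4406.

Step 5 — scale by n: T² = 5 · 1.4406 = 7.203.

T² ≈ 7.203


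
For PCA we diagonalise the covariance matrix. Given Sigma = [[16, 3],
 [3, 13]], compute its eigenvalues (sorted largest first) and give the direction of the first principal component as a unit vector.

Step 1 — characteristic polynomial of 2×2 Sigma:
  det(Sigma - λI) = λ² - trace · λ + det = 0.
  trace = 16 + 13 = 29, det = 16·13 - (3)² = 199.
Step 2 — discriminant:
  Δ = trace² - 4·det = 841 - 796 = 45.
Step 3 — eigenvalues:
  λ = (trace ± √Δ)/2 = (29 ± 6.7082)/2,
  λ_1 = 17.8541,  λ_2 = 11.1459.

Step 4 — unit eigenvector for λ_1: solve (Sigma - λ_1 I)v = 0. First row:
  (16 - 17.8541)·v_x + (3)·v_y = 0, i.e. (-1.8541)·v_x + (3)·v_y = 0,
  so v ∝ (b, λ_1 - a) = (3, 1.8541) = u.
  ||u|| = √((3)² + (1.8541)²) = √(12.4377) ≈ 3.5267,
  v_1 = u/||u|| ≈ (0.8507, 0.5257) (||v_1|| = 1).

λ_1 = 17.8541,  λ_2 = 11.1459;  v_1 ≈ (0.8507, 0.5257)


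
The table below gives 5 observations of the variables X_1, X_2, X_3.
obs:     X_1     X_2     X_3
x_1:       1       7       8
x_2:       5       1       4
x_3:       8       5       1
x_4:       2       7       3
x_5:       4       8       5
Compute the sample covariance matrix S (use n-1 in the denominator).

Step 1 — column means:
  mean(X_1) = (1 + 5 + 8 + 2 + 4) / 5 = 20/5 = 4
  mean(X_2) = (7 + 1 + 5 + 7 + 8) / 5 = 28/5 = 5.6
  mean(X_3) = (8 + 4 + 1 + 3 + 5) / 5 = 21/5 = 4.2

Step 2 — sample covariance S[i,j] = (1/(n-1)) · Σ_k (x_{k,i} - mean_i) · (x_{k,j} - mean_j), with n-1 = 4.
  S[X_1,X_1] = ((-3)·(-3) + (1)·(1) + (4)·(4) + (-2)·(-2) + (0)·(0)) / 4 = 30/4 = 7.5
  S[X_1,X_2] = ((-3)·(1.4) + (1)·(-4.6) + (4)·(-0.6) + (-2)·(1.4) + (0)·(2.4)) / 4 = -14/4 = -3.5
  S[X_1,X_3] = ((-3)·(3.8) + (1)·(-0.2) + (4)·(-3.2) + (-2)·(-1.2) + (0)·(0.8)) / 4 = -22/4 = -5.5
  S[X_2,X_2] = ((1.4)·(1.4) + (-4.6)·(-4.6) + (-0.6)·(-0.6) + (1.4)·(1.4) + (2.4)·(2.4)) / 4 = 31.2/4 = 7.8
  S[X_2,X_3] = ((1.4)·(3.8) + (-4.6)·(-0.2) + (-0.6)·(-3.2) + (1.4)·(-1.2) + (2.4)·(0.8)) / 4 = 8.4/4 = 2.1
  S[X_3,X_3] = ((3.8)·(3.8) + (-0.2)·(-0.2) + (-3.2)·(-3.2) + (-1.2)·(-1.2) + (0.8)·(0.8)) / 4 = 26.8/4 = 6.7

S is symmetric (S[j,i] = S[i,j]). Assembling:

S = [[7.5, -3.5, -5.5],
 [-3.5, 7.8, 2.1],
 [-5.5, 2.1, 6.7]]


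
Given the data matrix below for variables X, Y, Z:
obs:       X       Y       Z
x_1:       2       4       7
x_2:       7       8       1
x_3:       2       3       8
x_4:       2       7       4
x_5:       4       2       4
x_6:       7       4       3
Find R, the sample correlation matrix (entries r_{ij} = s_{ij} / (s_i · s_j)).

Step 1 — column means:
  mean(X) = (2 + 7 + 2 + 2 + 4 + 7) / 6 = 24/6 = 4
  mean(Y) = (4 + 8 + 3 + 7 + 2 + 4) / 6 = 28/6 = 4.6667
  mean(Z) = (7 + 1 + 8 + 4 + 4 + 3) / 6 = 27/6 = 4.5

Step 2 — sample variances and covariances s[i,j] = (1/(n-1)) · Σ_k (x_{k,i} - mean_i) · (x_{k,j} - mean_j), with n-1 = 5:
  s[X,X] = ((-2)·(-2) + (3)·(3) + (-2)·(-2) + (-2)·(-2) + (0)·(0) + (3)·(3)) / 5 = 30/5 = 6
  s[X,Y] = ((-2)·(-0.6667) + (3)·(3.3333) + (-2)·(-1.6667) + (-2)·(2.3333) + (0)·(-2.6667) + (3)·(-0.6667)) / 5 = 8/5 = 1.6
  s[X,Z] = ((-2)·(2.5) + (3)·(-3.5) + (-2)·(3.5) + (-2)·(-0.5) + (0)·(-0.5) + (3)·(-1.5)) / 5 = -26/5 = -5.2
  s[Y,Y] = ((-0.6667)·(-0.6667) + (3.3333)·(3.3333) + (-1.6667)·(-1.6667) + (2.3333)·(2.3333) + (-2.6667)·(-2.6667) + (-0.6667)·(-0.6667)) / 5 = 27.3333/5 = 5.4667
  s[Y,Z] = ((-0.6667)·(2.5) + (3.3333)·(-3.5) + (-1.6667)·(3.5) + (2.3333)·(-0.5) + (-2.6667)·(-0.5) + (-0.6667)·(-1.5)) / 5 = -18/5 = -3.6
  s[Z,Z] = ((2.5)·(2.5) + (-3.5)·(-3.5) + (3.5)·(3.5) + (-0.5)·(-0.5) + (-0.5)·(-0.5) + (-1.5)·(-1.5)) / 5 = 33.5/5 = 6.7
  Sample standard deviations s_i = √(s[i,i]):
  s(X) = √(6) = 2.4495
  s(Y) = √(5.4667) = 2.3381
  s(Z) = √(6.7) = 2.5884

Step 3 — r_{ij} = s_{ij} / (s_i · s_j):
  r[X,X] = 1 (diagonal).
  r[X,Y] = 1.6 / (2.4495 · 2.3381) = 1.6 / 5.7271 = 0.2794
  r[X,Z] = -5.2 / (2.4495 · 2.5884) = -5.2 / 6.3403 = -0.8201
  r[Y,Y] = 1 (diagonal).
  r[Y,Z] = -3.6 / (2.3381 · 2.5884) = -3.6 / 6.052 = -0.5948
  r[Z,Z] = 1 (diagonal).

R is symmetric with unit diagonal. Assembling:

R = [[1, 0.2794, -0.8201],
 [0.2794, 1, -0.5948],
 [-0.8201, -0.5948, 1]]


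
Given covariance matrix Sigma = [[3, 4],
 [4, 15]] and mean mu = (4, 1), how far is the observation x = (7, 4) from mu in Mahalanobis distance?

Step 1 — centre the observation: (x - mu) = (3, 3).

Step 2 — invert Sigma. det(Sigma) = 3·15 - (4)² = 29.
  Sigma^{-1} = (1/det) · [[d, -b], [-b, a]] = [[0.5172, -0.1379],
 [-0.1379, 0.1034]].

Step 3 — form the quadratic (x - mu)^T · Sigma^{-1} · (x - mu):
  Sigma^{-1} · (x - mu) = (1.1379, -0.1034).
  (x - mu)^T · [Sigma^{-1} · (x - mu)] = (3)·(1.1379) + (3)·(-0.1034) = 3.1034.

Step 4 — take square root: d = √(3.1034) ≈ 1.7617.

d(x, mu) = √(3.1034) ≈ 1.7617


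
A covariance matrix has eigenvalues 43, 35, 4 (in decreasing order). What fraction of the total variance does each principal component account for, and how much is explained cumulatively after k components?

Step 1 — total variance = trace(Sigma) = Σ λ_i = 43 + 35 + 4 = 82.

Step 2 — fraction explained by component i = λ_i / Σ λ:
  PC1: 43/82 = 0.5244
  PC2: 35/82 = 0.4268
  PC3: 4/82 = 0.0488

Step 3 — cumulative fraction after k components = (λ_1 + ... + λ_k) / Σ λ:
  k = 1: 43/82 = 0.5244
  k = 2: (43 + 35)/82 = 78/82 = 0.9512
  k = 3: (43 + 35 + 4)/82 = 82/82 = 1

Summary (fraction, with percent):

explained: PC1 0.5244 (52.44%), PC2 0.4268 (42.68%), PC3 0.0488 (4.88%);  cumulative: 0.5244, 0.9512, 1


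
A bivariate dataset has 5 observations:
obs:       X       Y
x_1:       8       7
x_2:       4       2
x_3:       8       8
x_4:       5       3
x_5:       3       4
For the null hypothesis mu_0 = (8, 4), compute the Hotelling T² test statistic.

Step 1 — sample mean vector:
  mean(X) = (8 + 4 + 8 + 5 + 3) / 5 = 28/5 = 5.6
  mean(Y) = (7 + 2 + 8 + 3 + 4) / 5 = 24/5 = 4.8
  x̄ = (5.6, 4.8),  deviation x̄ - mu_0 = (5.6, 4.8) - (8, 4) = (-2.4, 0.8).

Step 2 — sample covariance matrix, S[i,j] = (1/(n-1)) · Σ_k (x_{k,i} - mean_i) · (x_{k,j} - mean_j), divisor n-1 = 4:
  S[X,X] = ((2.4)·(2.4) + (-1.6)·(-1.6) + (2.4)·(2.4) + (-0.6)·(-0.6) + (-2.6)·(-2.6)) / 4 = 21.2/4 = 5.3
  S[X,Y] = ((2.4)·(2.2) + (-1.6)·(-2.8) + (2.4)·(3.2) + (-0.6)·(-1.8) + (-2.6)·(-0.8)) / 4 = 20.6/4 = 5.15
  S[Y,Y] = ((2.2)·(2.2) + (-2.8)·(-2.8) + (3.2)·(3.2) + (-1.8)·(-1.8) + (-0.8)·(-0.8)) / 4 = 26.8/4 = 6.7
  S = [[5.3, 5.15],
 [5.15, 6.7]].

Step 3 — invert S. det(S) = 5.3·6.7 - (5.15)² = 8.9875.
  S^{-1} = (1/det) · [[d, -b], [-b, a]] = [[0.7455, -0.573],
 [-0.573, 0.5897]].

Step 4 — quadratic form (x̄ - mu_0)^T · S^{-1} · (x̄ - mu_0):
  S^{-1} · (x̄ - mu_0) = (-2.2476, 1.847),
  (x̄ - mu_0)^T · [...] = (-2.4)·(-2.2476) + (0.8)·(1.847) = 6.8718.

Step 5 — scale by n: T² = 5 · 6.8718 = 34.3588.

T² ≈ 34.3588


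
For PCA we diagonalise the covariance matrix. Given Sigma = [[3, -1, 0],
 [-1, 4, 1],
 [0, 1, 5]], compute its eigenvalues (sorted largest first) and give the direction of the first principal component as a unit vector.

Step 1 — characteristic polynomial p(λ) = det(λI - Sigma) = λ³ - tr·λ² + c_1·λ - det, where tr = trace, c_1 = sum of the principal 2×2 minors, det = det(Sigma):
  tr = 3 + 4 + 5 = 12,
  c_1 = (3·4 - (-1)²) + (3·5 - (0)²) + (4·5 - (1)²) = 11 + 15 + 19 = 45,
  det = 3·(4·5 - (1)²) - (-1)·((-1)·5 - (1)·(0)) + (0)·((-1)·(1) - 4·(0)) = 3·(19) - (-1)·(-5) + (0)·(-1) = 52.
  So p(λ) = λ³ - 12λ² + 45λ - 52.
Step 2 — look for an integer root (rational root theorem: any rational root is an integer divisor of 52). Testing λ = 4:
  p(4) = 64 - 192 + 180 - 52 = 0  ✓
  Dividing out (λ - 4): p(λ) = (λ - 4)(λ² - 8λ + 13).
Step 3 — remaining eigenvalues from the quadratic λ² - 8λ + 13 = 0:
  Δ = 8² - 4·13 = 64 - 52 = 12,  λ = (8 ± √12)/2 = (8 ± 3.4641)/2 ≈ 5.7321 or 2.2679.
  Sorted: λ_1 = 5.7321,  λ_2 = 4,  λ_3 = 2.2679  (check: sum = 12 = tr ✓).

Step 4 — unit eigenvector for λ_1 ≈ 5.7321: v spans the null space of (Sigma - λ_1 I), whose rows are
  r_1 = (-2.7321, -1, 0),  r_2 = (-1, -1.7321, 1),  r_3 = (0, 1, -0.7321).
  v is orthogonal to every row, so take v ∝ r_1 × r_2 = ((-1)·(1) - (0)·(-1.7321), (0)·(-1) - (-2.7321)·(1), (-2.7321)·(-1.7321) - (-1)·(-1)) ≈ (-1, 2.7321, 3.7321).
  Rescale (multiply by -1 so the first nonzero entry is positive): u = (1, -2.7321, -3.7321).
  ||u|| = √((1)² + (-2.7321)² + (-3.7321)²) = √(22.3923) ≈ 4.7321,  v_1 = u/||u|| ≈ (0.2113, -0.5774, -0.7887) (||v_1|| = 1).

λ_1 = 5.7321,  λ_2 = 4,  λ_3 = 2.2679;  v_1 ≈ (0.2113, -0.5774, -0.7887)


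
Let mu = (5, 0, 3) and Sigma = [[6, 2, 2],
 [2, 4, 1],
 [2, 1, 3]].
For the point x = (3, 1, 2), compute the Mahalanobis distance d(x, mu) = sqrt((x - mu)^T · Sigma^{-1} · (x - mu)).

Step 1 — centre the observation: (x - mu) = (-2, 1, -1).

Step 2 — invert Sigma (cofactor / det for 3×3, or solve directly):
  Sigma^{-1} = [[0.2391, -0.087, -0.1304],
 [-0.087, 0.3043, -0.0435],
 [-0.1304, -0.0435, 0.4348]].

Step 3 — form the quadratic (x - mu)^T · Sigma^{-1} · (x - mu):
  Sigma^{-1} · (x - mu) = (-0.4348, 0.5217, -0.2174).
  (x - mu)^T · [Sigma^{-1} · (x - mu)] = (-2)·(-0.4348) + (1)·(0.5217) + (-1)·(-0.2174) = 1.6087.

Step 4 — take square root: d = √(1.6087) ≈ 1.2683.

d(x, mu) = √(1.6087) ≈ 1.2683


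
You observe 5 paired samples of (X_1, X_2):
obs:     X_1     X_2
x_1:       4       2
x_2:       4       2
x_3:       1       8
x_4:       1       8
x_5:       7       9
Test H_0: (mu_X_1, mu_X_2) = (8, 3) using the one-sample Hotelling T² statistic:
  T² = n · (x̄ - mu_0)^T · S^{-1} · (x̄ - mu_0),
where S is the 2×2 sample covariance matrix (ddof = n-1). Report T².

Step 1 — sample mean vector:
  mean(X_1) = (4 + 4 + 1 + 1 + 7) / 5 = 17/5 = 3.4
  mean(X_2) = (2 + 2 + 8 + 8 + 9) / 5 = 29/5 = 5.8
  x̄ = (3.4, 5.8),  deviation x̄ - mu_0 = (3.4, 5.8) - (8, 3) = (-4.6, 2.8).

Step 2 — sample covariance matrix, S[i,j] = (1/(n-1)) · Σ_k (x_{k,i} - mean_i) · (x_{k,j} - mean_j), divisor n-1 = 4:
  S[X_1,X_1] = ((0.6)·(0.6) + (0.6)·(0.6) + (-2.4)·(-2.4) + (-2.4)·(-2.4) + (3.6)·(3.6)) / 4 = 25.2/4 = 6.3
  S[X_1,X_2] = ((0.6)·(-3.8) + (0.6)·(-3.8) + (-2.4)·(2.2) + (-2.4)·(2.2) + (3.6)·(3.2)) / 4 = -3.6/4 = -0.9
  S[X_2,X_2] = ((-3.8)·(-3.8) + (-3.8)·(-3.8) + (2.2)·(2.2) + (2.2)·(2.2) + (3.2)·(3.2)) / 4 = 48.8/4 = 12.2
  S = [[6.3, -0.9],
 [-0.9, 12.2]].

Step 3 — invert S. det(S) = 6.3·12.2 - (-0.9)² = 76.05.
  S^{-1} = (1/det) · [[d, -b], [-b, a]] = [[0.1604, 0.0118],
 [0.0118, 0.0828]].

Step 4 — quadratic form (x̄ - mu_0)^T · S^{-1} · (x̄ - mu_0):
  S^{-1} · (x̄ - mu_0) = (-0.7048, 0.1775),
  (x̄ - mu_0)^T · [...] = (-4.6)·(-0.7048) + (2.8)·(0.1775) = 3.7391.

Step 5 — scale by n: T² = 5 · 3.7391 = 18.6956.

T² ≈ 18.6956


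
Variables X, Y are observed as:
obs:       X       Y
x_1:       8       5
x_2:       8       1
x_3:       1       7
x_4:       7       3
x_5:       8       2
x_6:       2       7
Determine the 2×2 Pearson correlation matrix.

Step 1 — column means:
  mean(X) = (8 + 8 + 1 + 7 + 8 + 2) / 6 = 34/6 = 5.6667
  mean(Y) = (5 + 1 + 7 + 3 + 2 + 7) / 6 = 25/6 = 4.1667

Step 2 — sample variances and covariances s[i,j] = (1/(n-1)) · Σ_k (x_{k,i} - mean_i) · (x_{k,j} - mean_j), with n-1 = 5:
  s[X,X] = ((2.3333)·(2.3333) + (2.3333)·(2.3333) + (-4.6667)·(-4.6667) + (1.3333)·(1.3333) + (2.3333)·(2.3333) + (-3.6667)·(-3.6667)) / 5 = 53.3333/5 = 10.6667
  s[X,Y] = ((2.3333)·(0.8333) + (2.3333)·(-3.1667) + (-4.6667)·(2.8333) + (1.3333)·(-1.1667) + (2.3333)·(-2.1667) + (-3.6667)·(2.8333)) / 5 = -35.6667/5 = -7.1333
  s[Y,Y] = ((0.8333)·(0.8333) + (-3.1667)·(-3.1667) + (2.8333)·(2.8333) + (-1.1667)·(-1.1667) + (-2.1667)·(-2.1667) + (2.8333)·(2.8333)) / 5 = 32.8333/5 = 6.5667
  Sample standard deviations s_i = √(s[i,i]):
  s(X) = √(10.6667) = 3.266
  s(Y) = √(6.5667) = 2.5626

Step 3 — r_{ij} = s_{ij} / (s_i · s_j):
  r[X,X] = 1 (diagonal).
  r[X,Y] = -7.1333 / (3.266 · 2.5626) = -7.1333 / 8.3693 = -0.8523
  r[Y,Y] = 1 (diagonal).

R is symmetric with unit diagonal. Assembling:

R = [[1, -0.8523],
 [-0.8523, 1]]


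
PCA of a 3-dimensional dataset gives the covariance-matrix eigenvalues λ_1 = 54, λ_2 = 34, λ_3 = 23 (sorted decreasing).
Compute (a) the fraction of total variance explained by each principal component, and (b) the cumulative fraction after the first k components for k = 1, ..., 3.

Step 1 — total variance = trace(Sigma) = Σ λ_i = 54 + 34 + 23 = 111.

Step 2 — fraction explained by component i = λ_i / Σ λ:
  PC1: 54/111 = 0.4865
  PC2: 34/111 = 0.3063
  PC3: 23/111 = 0.2072

Step 3 — cumulative fraction after k components = (λ_1 + ... + λ_k) / Σ λ:
  k = 1: 54/111 = 0.4865
  k = 2: (54 + 34)/111 = 88/111 = 0.7928
  k = 3: (54 + 34 + 23)/111 = 111/111 = 1

Summary (fraction, with percent):

explained: PC1 0.4865 (48.65%), PC2 0.3063 (30.63%), PC3 0.2072 (20.72%);  cumulative: 0.4865, 0.7928, 1


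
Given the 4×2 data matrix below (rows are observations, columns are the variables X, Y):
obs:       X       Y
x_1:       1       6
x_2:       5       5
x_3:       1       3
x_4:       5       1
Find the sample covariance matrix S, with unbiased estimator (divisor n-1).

Step 1 — column means:
  mean(X) = (1 + 5 + 1 + 5) / 4 = 12/4 = 3
  mean(Y) = (6 + 5 + 3 + 1) / 4 = 15/4 = 3.75

Step 2 — sample covariance S[i,j] = (1/(n-1)) · Σ_k (x_{k,i} - mean_i) · (x_{k,j} - mean_j), with n-1 = 3.
  S[X,X] = ((-2)·(-2) + (2)·(2) + (-2)·(-2) + (2)·(2)) / 3 = 16/3 = 5.3333
  S[X,Y] = ((-2)·(2.25) + (2)·(1.25) + (-2)·(-0.75) + (2)·(-2.75)) / 3 = -6/3 = -2
  S[Y,Y] = ((2.25)·(2.25) + (1.25)·(1.25) + (-0.75)·(-0.75) + (-2.75)·(-2.75)) / 3 = 14.75/3 = 4.9167

S is symmetric (S[j,i] = S[i,j]). Assembling:

S = [[5.3333, -2],
 [-2, 4.9167]]


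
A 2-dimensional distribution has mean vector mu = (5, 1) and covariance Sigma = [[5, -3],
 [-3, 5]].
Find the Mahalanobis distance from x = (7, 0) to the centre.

Step 1 — centre the observation: (x - mu) = (2, -1).

Step 2 — invert Sigma. det(Sigma) = 5·5 - (-3)² = 16.
  Sigma^{-1} = (1/det) · [[d, -b], [-b, a]] = [[0.3125, 0.1875],
 [0.1875, 0.3125]].

Step 3 — form the quadratic (x - mu)^T · Sigma^{-1} · (x - mu):
  Sigma^{-1} · (x - mu) = (0.4375, 0.0625).
  (x - mu)^T · [Sigma^{-1} · (x - mu)] = (2)·(0.4375) + (-1)·(0.0625) = 0.8125.

Step 4 — take square root: d = √(0.8125) ≈ 0.9014.

d(x, mu) = √(0.8125) ≈ 0.9014


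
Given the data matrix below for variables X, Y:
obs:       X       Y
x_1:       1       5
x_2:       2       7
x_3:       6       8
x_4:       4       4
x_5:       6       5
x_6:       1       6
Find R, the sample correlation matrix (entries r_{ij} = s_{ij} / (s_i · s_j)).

Step 1 — column means:
  mean(X) = (1 + 2 + 6 + 4 + 6 + 1) / 6 = 20/6 = 3.3333
  mean(Y) = (5 + 7 + 8 + 4 + 5 + 6) / 6 = 35/6 = 5.8333

Step 2 — sample variances and covariances s[i,j] = (1/(n-1)) · Σ_k (x_{k,i} - mean_i) · (x_{k,j} - mean_j), with n-1 = 5:
  s[X,X] = ((-2.3333)·(-2.3333) + (-1.3333)·(-1.3333) + (2.6667)·(2.6667) + (0.6667)·(0.6667) + (2.6667)·(2.6667) + (-2.3333)·(-2.3333)) / 5 = 27.3333/5 = 5.4667
  s[X,Y] = ((-2.3333)·(-0.8333) + (-1.3333)·(1.1667) + (2.6667)·(2.1667) + (0.6667)·(-1.8333) + (2.6667)·(-0.8333) + (-2.3333)·(0.1667)) / 5 = 2.3333/5 = 0.4667
  s[Y,Y] = ((-0.8333)·(-0.8333) + (1.1667)·(1.1667) + (2.1667)·(2.1667) + (-1.8333)·(-1.8333) + (-0.8333)·(-0.8333) + (0.1667)·(0.1667)) / 5 = 10.8333/5 = 2.1667
  Sample standard deviations s_i = √(s[i,i]):
  s(X) = √(5.4667) = 2.3381
  s(Y) = √(2.1667) = 1.472

Step 3 — r_{ij} = s_{ij} / (s_i · s_j):
  r[X,X] = 1 (diagonal).
  r[X,Y] = 0.4667 / (2.3381 · 1.472) = 0.4667 / 3.4416 = 0.1356
  r[Y,Y] = 1 (diagonal).

R is symmetric with unit diagonal. Assembling:

R = [[1, 0.1356],
 [0.1356, 1]]


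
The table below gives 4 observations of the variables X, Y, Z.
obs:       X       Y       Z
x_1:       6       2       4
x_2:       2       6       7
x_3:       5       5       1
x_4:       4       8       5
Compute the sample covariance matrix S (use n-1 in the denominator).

Step 1 — column means:
  mean(X) = (6 + 2 + 5 + 4) / 4 = 17/4 = 4.25
  mean(Y) = (2 + 6 + 5 + 8) / 4 = 21/4 = 5.25
  mean(Z) = (4 + 7 + 1 + 5) / 4 = 17/4 = 4.25

Step 2 — sample covariance S[i,j] = (1/(n-1)) · Σ_k (x_{k,i} - mean_i) · (x_{k,j} - mean_j), with n-1 = 3.
  S[X,X] = ((1.75)·(1.75) + (-2.25)·(-2.25) + (0.75)·(0.75) + (-0.25)·(-0.25)) / 3 = 8.75/3 = 2.9167
  S[X,Y] = ((1.75)·(-3.25) + (-2.25)·(0.75) + (0.75)·(-0.25) + (-0.25)·(2.75)) / 3 = -8.25/3 = -2.75
  S[X,Z] = ((1.75)·(-0.25) + (-2.25)·(2.75) + (0.75)·(-3.25) + (-0.25)·(0.75)) / 3 = -9.25/3 = -3.0833
  S[Y,Y] = ((-3.25)·(-3.25) + (0.75)·(0.75) + (-0.25)·(-0.25) + (2.75)·(2.75)) / 3 = 18.75/3 = 6.25
  S[Y,Z] = ((-3.25)·(-0.25) + (0.75)·(2.75) + (-0.25)·(-3.25) + (2.75)·(0.75)) / 3 = 5.75/3 = 1.9167
  S[Z,Z] = ((-0.25)·(-0.25) + (2.75)·(2.75) + (-3.25)·(-3.25) + (0.75)·(0.75)) / 3 = 18.75/3 = 6.25

S is symmetric (S[j,i] = S[i,j]). Assembling:

S = [[2.9167, -2.75, -3.0833],
 [-2.75, 6.25, 1.9167],
 [-3.0833, 1.9167, 6.25]]


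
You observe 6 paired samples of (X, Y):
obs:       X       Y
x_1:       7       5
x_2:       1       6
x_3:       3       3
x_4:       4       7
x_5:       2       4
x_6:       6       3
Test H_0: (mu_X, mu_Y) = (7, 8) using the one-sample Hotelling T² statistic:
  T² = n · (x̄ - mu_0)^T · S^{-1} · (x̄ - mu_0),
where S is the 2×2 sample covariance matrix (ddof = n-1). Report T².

Step 1 — sample mean vector:
  mean(X) = (7 + 1 + 3 + 4 + 2 + 6) / 6 = 23/6 = 3.8333
  mean(Y) = (5 + 6 + 3 + 7 + 4 + 3) / 6 = 28/6 = 4.6667
  x̄ = (3.8333, 4.6667),  deviation x̄ - mu_0 = (3.8333, 4.6667) - (7, 8) = (-3.1667, -3.3333).

Step 2 — sample covariance matrix, S[i,j] = (1/(n-1)) · Σ_k (x_{k,i} - mean_i) · (x_{k,j} - mean_j), divisor n-1 = 5:
  S[X,X] = ((3.1667)·(3.1667) + (-2.8333)·(-2.8333) + (-0.8333)·(-0.8333) + (0.1667)·(0.1667) + (-1.8333)·(-1.8333) + (2.1667)·(2.1667)) / 5 = 26.8333/5 = 5.3667
  S[X,Y] = ((3.1667)·(0.3333) + (-2.8333)·(1.3333) + (-0.8333)·(-1.6667) + (0.1667)·(2.3333) + (-1.8333)·(-0.6667) + (2.1667)·(-1.6667)) / 5 = -3.3333/5 = -0.6667
  S[Y,Y] = ((0.3333)·(0.3333) + (1.3333)·(1.3333) + (-1.6667)·(-1.6667) + (2.3333)·(2.3333) + (-0.6667)·(-0.6667) + (-1.6667)·(-1.6667)) / 5 = 13.3333/5 = 2.6667
  S = [[5.3667, -0.6667],
 [-0.6667, 2.6667]].

Step 3 — invert S. det(S) = 5.3667·2.6667 - (-0.6667)² = 13.8667.
  S^{-1} = (1/det) · [[d, -b], [-b, a]] = [[0.1923, 0.0481],
 [0.0481, 0.387]].

Step 4 — quadratic form (x̄ - mu_0)^T · S^{-1} · (x̄ - mu_0):
  S^{-1} · (x̄ - mu_0) = (-0.7692, -1.4423),
  (x̄ - mu_0)^T · [...] = (-3.1667)·(-0.7692) + (-3.3333)·(-1.4423) = 7.2436.

Step 5 — scale by n: T² = 6 · 7.2436 = 43.4615.

T² ≈ 43.4615


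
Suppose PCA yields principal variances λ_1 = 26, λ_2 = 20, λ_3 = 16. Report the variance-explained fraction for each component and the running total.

Step 1 — total variance = trace(Sigma) = Σ λ_i = 26 + 20 + 16 = 62.

Step 2 — fraction explained by component i = λ_i / Σ λ:
  PC1: 26/62 = 0.4194
  PC2: 20/62 = 0.3226
  PC3: 16/62 = 0.2581

Step 3 — cumulative fraction after k components = (λ_1 + ... + λ_k) / Σ λ:
  k = 1: 26/62 = 0.4194
  k = 2: (26 + 20)/62 = 46/62 = 0.7419
  k = 3: (26 + 20 + 16)/62 = 62/62 = 1

Summary (fraction, with percent):

explained: PC1 0.4194 (41.94%), PC2 0.3226 (32.26%), PC3 0.2581 (25.81%);  cumulative: 0.4194, 0.7419, 1


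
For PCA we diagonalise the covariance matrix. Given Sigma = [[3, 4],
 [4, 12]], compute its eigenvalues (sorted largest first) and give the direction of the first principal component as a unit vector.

Step 1 — characteristic polynomial of 2×2 Sigma:
  det(Sigma - λI) = λ² - trace · λ + det = 0.
  trace = 3 + 12 = 15, det = 3·12 - (4)² = 20.
Step 2 — discriminant:
  Δ = trace² - 4·det = 225 - 80 = 145.
Step 3 — eigenvalues:
  λ = (trace ± √Δ)/2 = (15 ± 12.0416)/2,
  λ_1 = 13.5208,  λ_2 = 1.4792.

Step 4 — unit eigenvector for λ_1: solve (Sigma - λ_1 I)v = 0. First row:
  (3 - 13.5208)·v_x + (4)·v_y = 0, i.e. (-10.5208)·v_x + (4)·v_y = 0,
  so v ∝ (b, λ_1 - a) = (4, 10.5208) = u.
  ||u|| = √((4)² + (10.5208)²) = √(126.6872) ≈ 11.2555,
  v_1 = u/||u|| ≈ (0.3554, 0.9347) (||v_1|| = 1).

λ_1 = 13.5208,  λ_2 = 1.4792;  v_1 ≈ (0.3554, 0.9347)


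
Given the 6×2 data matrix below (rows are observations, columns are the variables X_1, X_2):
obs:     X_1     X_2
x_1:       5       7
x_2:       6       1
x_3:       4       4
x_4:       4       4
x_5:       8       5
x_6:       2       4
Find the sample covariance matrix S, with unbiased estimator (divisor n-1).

Step 1 — column means:
  mean(X_1) = (5 + 6 + 4 + 4 + 8 + 2) / 6 = 29/6 = 4.8333
  mean(X_2) = (7 + 1 + 4 + 4 + 5 + 4) / 6 = 25/6 = 4.1667

Step 2 — sample covariance S[i,j] = (1/(n-1)) · Σ_k (x_{k,i} - mean_i) · (x_{k,j} - mean_j), with n-1 = 5.
  S[X_1,X_1] = ((0.1667)·(0.1667) + (1.1667)·(1.1667) + (-0.8333)·(-0.8333) + (-0.8333)·(-0.8333) + (3.1667)·(3.1667) + (-2.8333)·(-2.8333)) / 5 = 20.8333/5 = 4.1667
  S[X_1,X_2] = ((0.1667)·(2.8333) + (1.1667)·(-3.1667) + (-0.8333)·(-0.1667) + (-0.8333)·(-0.1667) + (3.1667)·(0.8333) + (-2.8333)·(-0.1667)) / 5 = 0.1667/5 = 0.0333
  S[X_2,X_2] = ((2.8333)·(2.8333) + (-3.1667)·(-3.1667) + (-0.1667)·(-0.1667) + (-0.1667)·(-0.1667) + (0.8333)·(0.8333) + (-0.1667)·(-0.1667)) / 5 = 18.8333/5 = 3.7667

S is symmetric (S[j,i] = S[i,j]). Assembling:

S = [[4.1667, 0.0333],
 [0.0333, 3.7667]]


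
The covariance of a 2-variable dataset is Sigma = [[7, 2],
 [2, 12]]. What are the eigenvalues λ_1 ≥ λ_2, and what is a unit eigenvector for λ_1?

Step 1 — characteristic polynomial of 2×2 Sigma:
  det(Sigma - λI) = λ² - trace · λ + det = 0.
  trace = 7 + 12 = 19, det = 7·12 - (2)² = 80.
Step 2 — discriminant:
  Δ = trace² - 4·det = 361 - 320 = 41.
Step 3 — eigenvalues:
  λ = (trace ± √Δ)/2 = (19 ± 6.4031)/2,
  λ_1 = 12.7016,  λ_2 = 6.2984.

Step 4 — unit eigenvector for λ_1: solve (Sigma - λ_1 I)v = 0. First row:
  (7 - 12.7016)·v_x + (2)·v_y = 0, i.e. (-5.7016)·v_x + (2)·v_y = 0,
  so v ∝ (b, λ_1 - a) = (2, 5.7016) = u.
  ||u|| = √((2)² + (5.7016)²) = √(36.5078) ≈ 6.0422,
  v_1 = u/||u|| ≈ (0.331, 0.9436) (||v_1|| = 1).

λ_1 = 12.7016,  λ_2 = 6.2984;  v_1 ≈ (0.331, 0.9436)


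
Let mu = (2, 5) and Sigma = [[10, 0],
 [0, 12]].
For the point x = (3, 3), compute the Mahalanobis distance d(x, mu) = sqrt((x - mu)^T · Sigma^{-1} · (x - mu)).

Step 1 — centre the observation: (x - mu) = (1, -2).

Step 2 — invert Sigma. det(Sigma) = 10·12 - (0)² = 120.
  Sigma^{-1} = (1/det) · [[d, -b], [-b, a]] = [[0.1, 0],
 [0, 0.0833]].

Step 3 — form the quadratic (x - mu)^T · Sigma^{-1} · (x - mu):
  Sigma^{-1} · (x - mu) = (0.1, -0.1667).
  (x - mu)^T · [Sigma^{-1} · (x - mu)] = (1)·(0.1) + (-2)·(-0.1667) = 0.4333.

Step 4 — take square root: d = √(0.4333) ≈ 0.6583.

d(x, mu) = √(0.4333) ≈ 0.6583


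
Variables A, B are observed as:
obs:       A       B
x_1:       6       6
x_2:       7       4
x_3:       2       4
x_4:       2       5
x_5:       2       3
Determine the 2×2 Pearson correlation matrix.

Step 1 — column means:
  mean(A) = (6 + 7 + 2 + 2 + 2) / 5 = 19/5 = 3.8
  mean(B) = (6 + 4 + 4 + 5 + 3) / 5 = 22/5 = 4.4

Step 2 — sample variances and covariances s[i,j] = (1/(n-1)) · Σ_k (x_{k,i} - mean_i) · (x_{k,j} - mean_j), with n-1 = 4:
  s[A,A] = ((2.2)·(2.2) + (3.2)·(3.2) + (-1.8)·(-1.8) + (-1.8)·(-1.8) + (-1.8)·(-1.8)) / 4 = 24.8/4 = 6.2
  s[A,B] = ((2.2)·(1.6) + (3.2)·(-0.4) + (-1.8)·(-0.4) + (-1.8)·(0.6) + (-1.8)·(-1.4)) / 4 = 4.4/4 = 1.1
  s[B,B] = ((1.6)·(1.6) + (-0.4)·(-0.4) + (-0.4)·(-0.4) + (0.6)·(0.6) + (-1.4)·(-1.4)) / 4 = 5.2/4 = 1.3
  Sample standard deviations s_i = √(s[i,i]):
  s(A) = √(6.2) = 2.49
  s(B) = √(1.3) = 1.1402

Step 3 — r_{ij} = s_{ij} / (s_i · s_j):
  r[A,A] = 1 (diagonal).
  r[A,B] = 1.1 / (2.49 · 1.1402) = 1.1 / 2.839 = 0.3875
  r[B,B] = 1 (diagonal).

R is symmetric with unit diagonal. Assembling:

R = [[1, 0.3875],
 [0.3875, 1]]


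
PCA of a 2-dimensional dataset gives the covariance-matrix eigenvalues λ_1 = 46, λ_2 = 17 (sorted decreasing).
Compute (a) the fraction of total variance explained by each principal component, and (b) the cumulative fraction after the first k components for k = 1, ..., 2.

Step 1 — total variance = trace(Sigma) = Σ λ_i = 46 + 17 = 63.

Step 2 — fraction explained by component i = λ_i / Σ λ:
  PC1: 46/63 = 0.7302
  PC2: 17/63 = 0.2698

Step 3 — cumulative fraction after k components = (λ_1 + ... + λ_k) / Σ λ:
  k = 1: 46/63 = 0.7302
  k = 2: (46 + 17)/63 = 63/63 = 1

Summary (fraction, with percent):

explained: PC1 0.7302 (73.02%), PC2 0.2698 (26.98%);  cumulative: 0.7302, 1


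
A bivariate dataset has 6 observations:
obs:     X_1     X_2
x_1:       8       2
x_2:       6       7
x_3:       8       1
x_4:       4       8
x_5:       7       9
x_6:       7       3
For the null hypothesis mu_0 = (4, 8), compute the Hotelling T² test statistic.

Step 1 — sample mean vector:
  mean(X_1) = (8 + 6 + 8 + 4 + 7 + 7) / 6 = 40/6 = 6.6667
  mean(X_2) = (2 + 7 + 1 + 8 + 9 + 3) / 6 = 30/6 = 5
  x̄ = (6.6667, 5),  deviation x̄ - mu_0 = (6.6667, 5) - (4, 8) = (2.6667, -3).

Step 2 — sample covariance matrix, S[i,j] = (1/(n-1)) · Σ_k (x_{k,i} - mean_i) · (x_{k,j} - mean_j), divisor n-1 = 5:
  S[X_1,X_1] = ((1.3333)·(1.3333) + (-0.6667)·(-0.6667) + (1.3333)·(1.3333) + (-2.6667)·(-2.6667) + (0.3333)·(0.3333) + (0.3333)·(0.3333)) / 5 = 11.3333/5 = 2.2667
  S[X_1,X_2] = ((1.3333)·(-3) + (-0.6667)·(2) + (1.3333)·(-4) + (-2.6667)·(3) + (0.3333)·(4) + (0.3333)·(-2)) / 5 = -18/5 = -3.6
  S[X_2,X_2] = ((-3)·(-3) + (2)·(2) + (-4)·(-4) + (3)·(3) + (4)·(4) + (-2)·(-2)) / 5 = 58/5 = 11.6
  S = [[2.2667, -3.6],
 [-3.6, 11.6]].

Step 3 — invert S. det(S) = 2.2667·11.6 - (-3.6)² = 13.3333.
  S^{-1} = (1/det) · [[d, -b], [-b, a]] = [[0.87, 0.27],
 [0.27, 0.17]].

Step 4 — quadratic form (x̄ - mu_0)^T · S^{-1} · (x̄ - mu_0):
  S^{-1} · (x̄ - mu_0) = (1.51, 0.21),
  (x̄ - mu_0)^T · [...] = (2.6667)·(1.51) + (-3)·(0.21) = 3.3967.

Step 5 — scale by n: T² = 6 · 3.3967 = 20.38.

T² ≈ 20.38


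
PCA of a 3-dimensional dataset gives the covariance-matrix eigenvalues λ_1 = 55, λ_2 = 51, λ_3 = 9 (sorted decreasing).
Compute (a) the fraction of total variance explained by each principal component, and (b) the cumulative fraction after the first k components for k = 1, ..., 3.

Step 1 — total variance = trace(Sigma) = Σ λ_i = 55 + 51 + 9 = 115.

Step 2 — fraction explained by component i = λ_i / Σ λ:
  PC1: 55/115 = 0.4783
  PC2: 51/115 = 0.4435
  PC3: 9/115 = 0.0783

Step 3 — cumulative fraction after k components = (λ_1 + ... + λ_k) / Σ λ:
  k = 1: 55/115 = 0.4783
  k = 2: (55 + 51)/115 = 106/115 = 0.9217
  k = 3: (55 + 51 + 9)/115 = 115/115 = 1

Summary (fraction, with percent):

explained: PC1 0.4783 (47.83%), PC2 0.4435 (44.35%), PC3 0.0783 (7.83%);  cumulative: 0.4783, 0.9217, 1


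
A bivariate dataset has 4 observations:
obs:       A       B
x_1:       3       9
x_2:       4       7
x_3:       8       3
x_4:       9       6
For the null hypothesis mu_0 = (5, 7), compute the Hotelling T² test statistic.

Step 1 — sample mean vector:
  mean(A) = (3 + 4 + 8 + 9) / 4 = 24/4 = 6
  mean(B) = (9 + 7 + 3 + 6) / 4 = 25/4 = 6.25
  x̄ = (6, 6.25),  deviation x̄ - mu_0 = (6, 6.25) - (5, 7) = (1, -0.75).

Step 2 — sample covariance matrix, S[i,j] = (1/(n-1)) · Σ_k (x_{k,i} - mean_i) · (x_{k,j} - mean_j), divisor n-1 = 3:
  S[A,A] = ((-3)·(-3) + (-2)·(-2) + (2)·(2) + (3)·(3)) / 3 = 26/3 = 8.6667
  S[A,B] = ((-3)·(2.75) + (-2)·(0.75) + (2)·(-3.25) + (3)·(-0.25)) / 3 = -17/3 = -5.6667
  S[B,B] = ((2.75)·(2.75) + (0.75)·(0.75) + (-3.25)·(-3.25) + (-0.25)·(-0.25)) / 3 = 18.75/3 = 6.25
  S = [[8.6667, -5.6667],
 [-5.6667, 6.25]].

Step 3 — invert S. det(S) = 8.6667·6.25 - (-5.6667)² = 22.0556.
  S^{-1} = (1/det) · [[d, -b], [-b, a]] = [[0.2834, 0.2569],
 [0.2569, 0.3929]].

Step 4 — quadratic form (x̄ - mu_0)^T · S^{-1} · (x̄ - mu_0):
  S^{-1} · (x̄ - mu_0) = (0.0907, -0.0378),
  (x̄ - mu_0)^T · [...] = (1)·(0.0907) + (-0.75)·(-0.0378) = 0.119.

Step 5 — scale by n: T² = 4 · 0.119 = 0.4761.

T² ≈ 0.4761


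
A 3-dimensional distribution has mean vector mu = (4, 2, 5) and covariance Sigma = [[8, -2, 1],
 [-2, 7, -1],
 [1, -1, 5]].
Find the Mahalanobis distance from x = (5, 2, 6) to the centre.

Step 1 — centre the observation: (x - mu) = (1, 0, 1).

Step 2 — invert Sigma (cofactor / det for 3×3, or solve directly):
  Sigma^{-1} = [[0.1365, 0.0361, -0.0201],
 [0.0361, 0.1566, 0.0241],
 [-0.0201, 0.0241, 0.2088]].

Step 3 — form the quadratic (x - mu)^T · Sigma^{-1} · (x - mu):
  Sigma^{-1} · (x - mu) = (0.1165, 0.0602, 0.1888).
  (x - mu)^T · [Sigma^{-1} · (x - mu)] = (1)·(0.1165) + (0)·(0.0602) + (1)·(0.1888) = 0.3052.

Step 4 — take square root: d = √(0.3052) ≈ 0.5525.

d(x, mu) = √(0.3052) ≈ 0.5525


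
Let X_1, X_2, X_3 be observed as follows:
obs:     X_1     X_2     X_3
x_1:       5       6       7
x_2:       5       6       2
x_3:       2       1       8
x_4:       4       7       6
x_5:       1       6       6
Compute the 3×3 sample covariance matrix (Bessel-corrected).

Step 1 — column means:
  mean(X_1) = (5 + 5 + 2 + 4 + 1) / 5 = 17/5 = 3.4
  mean(X_2) = (6 + 6 + 1 + 7 + 6) / 5 = 26/5 = 5.2
  mean(X_3) = (7 + 2 + 8 + 6 + 6) / 5 = 29/5 = 5.8

Step 2 — sample covariance S[i,j] = (1/(n-1)) · Σ_k (x_{k,i} - mean_i) · (x_{k,j} - mean_j), with n-1 = 4.
  S[X_1,X_1] = ((1.6)·(1.6) + (1.6)·(1.6) + (-1.4)·(-1.4) + (0.6)·(0.6) + (-2.4)·(-2.4)) / 4 = 13.2/4 = 3.3
  S[X_1,X_2] = ((1.6)·(0.8) + (1.6)·(0.8) + (-1.4)·(-4.2) + (0.6)·(1.8) + (-2.4)·(0.8)) / 4 = 7.6/4 = 1.9
  S[X_1,X_3] = ((1.6)·(1.2) + (1.6)·(-3.8) + (-1.4)·(2.2) + (0.6)·(0.2) + (-2.4)·(0.2)) / 4 = -7.6/4 = -1.9
  S[X_2,X_2] = ((0.8)·(0.8) + (0.8)·(0.8) + (-4.2)·(-4.2) + (1.8)·(1.8) + (0.8)·(0.8)) / 4 = 22.8/4 = 5.7
  S[X_2,X_3] = ((0.8)·(1.2) + (0.8)·(-3.8) + (-4.2)·(2.2) + (1.8)·(0.2) + (0.8)·(0.2)) / 4 = -10.8/4 = -2.7
  S[X_3,X_3] = ((1.2)·(1.2) + (-3.8)·(-3.8) + (2.2)·(2.2) + (0.2)·(0.2) + (0.2)·(0.2)) / 4 = 20.8/4 = 5.2

S is symmetric (S[j,i] = S[i,j]). Assembling:

S = [[3.3, 1.9, -1.9],
 [1.9, 5.7, -2.7],
 [-1.9, -2.7, 5.2]]


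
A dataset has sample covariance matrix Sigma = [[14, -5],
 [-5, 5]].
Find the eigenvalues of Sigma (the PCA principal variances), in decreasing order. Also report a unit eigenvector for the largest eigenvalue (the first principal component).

Step 1 — characteristic polynomial of 2×2 Sigma:
  det(Sigma - λI) = λ² - trace · λ + det = 0.
  trace = 14 + 5 = 19, det = 14·5 - (-5)² = 45.
Step 2 — discriminant:
  Δ = trace² - 4·det = 361 - 180 = 181.
Step 3 — eigenvalues:
  λ = (trace ± √Δ)/2 = (19 ± 13.4536)/2,
  λ_1 = 16.2268,  λ_2 = 2.7732.

Step 4 — unit eigenvector for λ_1: solve (Sigma - λ_1 I)v = 0. First row:
  (14 - 16.2268)·v_x + (-5)·v_y = 0, i.e. (-2.2268)·v_x + (-5)·v_y = 0,
  so v ∝ (b, λ_1 - a) = (-5, 2.2268); multiply by -1 so the first entry is positive: u = (5, -2.2268).
  ||u|| = √((5)² + (-2.2268)²) = √(29.9587) ≈ 5.4735,
  v_1 = u/||u|| ≈ (0.9135, -0.4068) (||v_1|| = 1).

λ_1 = 16.2268,  λ_2 = 2.7732;  v_1 ≈ (0.9135, -0.4068)
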